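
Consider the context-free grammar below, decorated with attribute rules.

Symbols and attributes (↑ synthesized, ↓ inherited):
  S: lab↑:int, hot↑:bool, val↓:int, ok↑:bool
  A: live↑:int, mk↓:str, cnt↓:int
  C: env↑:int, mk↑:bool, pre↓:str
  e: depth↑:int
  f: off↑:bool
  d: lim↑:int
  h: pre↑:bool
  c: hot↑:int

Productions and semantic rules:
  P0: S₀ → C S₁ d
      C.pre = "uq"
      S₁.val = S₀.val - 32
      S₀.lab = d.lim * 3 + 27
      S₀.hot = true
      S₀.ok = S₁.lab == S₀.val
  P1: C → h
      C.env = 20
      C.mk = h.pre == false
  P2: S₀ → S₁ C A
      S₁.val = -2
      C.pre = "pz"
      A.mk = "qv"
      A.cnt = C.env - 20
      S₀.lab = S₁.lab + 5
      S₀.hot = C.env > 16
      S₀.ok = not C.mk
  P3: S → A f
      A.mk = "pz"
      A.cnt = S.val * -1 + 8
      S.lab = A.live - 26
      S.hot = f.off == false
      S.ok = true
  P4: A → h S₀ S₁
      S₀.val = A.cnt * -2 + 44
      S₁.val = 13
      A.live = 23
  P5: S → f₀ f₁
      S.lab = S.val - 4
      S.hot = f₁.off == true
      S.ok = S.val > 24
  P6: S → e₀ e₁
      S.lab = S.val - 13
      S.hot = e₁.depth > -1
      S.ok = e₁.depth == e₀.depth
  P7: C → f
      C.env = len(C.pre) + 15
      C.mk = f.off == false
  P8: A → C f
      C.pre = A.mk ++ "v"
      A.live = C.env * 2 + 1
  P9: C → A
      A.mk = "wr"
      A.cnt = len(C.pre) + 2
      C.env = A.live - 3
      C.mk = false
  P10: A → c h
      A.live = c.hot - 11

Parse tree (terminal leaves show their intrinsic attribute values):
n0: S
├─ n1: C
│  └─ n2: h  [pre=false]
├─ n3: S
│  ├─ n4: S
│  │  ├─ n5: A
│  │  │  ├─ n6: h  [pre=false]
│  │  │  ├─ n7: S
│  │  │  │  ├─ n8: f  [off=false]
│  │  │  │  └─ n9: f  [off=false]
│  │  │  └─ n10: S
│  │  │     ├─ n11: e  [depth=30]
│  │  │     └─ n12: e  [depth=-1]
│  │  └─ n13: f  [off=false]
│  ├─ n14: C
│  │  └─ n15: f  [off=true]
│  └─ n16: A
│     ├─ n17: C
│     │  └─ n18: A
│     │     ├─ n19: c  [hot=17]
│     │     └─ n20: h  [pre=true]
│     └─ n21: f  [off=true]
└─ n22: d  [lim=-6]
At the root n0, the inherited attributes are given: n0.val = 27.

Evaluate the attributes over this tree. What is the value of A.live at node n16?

7

1. n0.val = 27  [given at root]
2. n1.pre = "uq"  ["uq"]
3. n2.pre = false  [terminal]
4. n1.env = 20  [20]
5. n1.mk = true  [h.pre == false]
6. n3.val = -5  [S₀.val - 32]
7. n4.val = -2  [-2]
8. n5.mk = "pz"  ["pz"]
9. n5.cnt = 10  [S.val * -1 + 8]
10. n6.pre = false  [terminal]
11. n7.val = 24  [A.cnt * -2 + 44]
12. n8.off = false  [terminal]
13. n9.off = false  [terminal]
14. n7.lab = 20  [S.val - 4]
15. n7.hot = false  [f₁.off == true]
16. n7.ok = false  [S.val > 24]
17. n10.val = 13  [13]
18. n11.depth = 30  [terminal]
19. n12.depth = -1  [terminal]
20. n10.lab = 0  [S.val - 13]
21. n10.hot = false  [e₁.depth > -1]
22. n10.ok = false  [e₁.depth == e₀.depth]
23. n5.live = 23  [23]
24. n13.off = false  [terminal]
25. n4.lab = -3  [A.live - 26]
26. n4.hot = true  [f.off == false]
27. n4.ok = true  [true]
28. n14.pre = "pz"  ["pz"]
29. n15.off = true  [terminal]
30. n14.env = 17  [len(C.pre) + 15]
31. n14.mk = false  [f.off == false]
32. n16.mk = "qv"  ["qv"]
33. n16.cnt = -3  [C.env - 20]
34. n17.pre = "qvv"  [A.mk ++ "v"]
35. n18.mk = "wr"  ["wr"]
36. n18.cnt = 5  [len(C.pre) + 2]
37. n19.hot = 17  [terminal]
38. n20.pre = true  [terminal]
39. n18.live = 6  [c.hot - 11]
40. n17.env = 3  [A.live - 3]
41. n17.mk = false  [false]
42. n21.off = true  [terminal]
43. n16.live = 7  [C.env * 2 + 1]
44. n3.lab = 2  [S₁.lab + 5]
45. n3.hot = true  [C.env > 16]
46. n3.ok = true  [not C.mk]
47. n22.lim = -6  [terminal]
48. n0.lab = 9  [d.lim * 3 + 27]
49. n0.hot = true  [true]
50. n0.ok = false  [S₁.lab == S₀.val]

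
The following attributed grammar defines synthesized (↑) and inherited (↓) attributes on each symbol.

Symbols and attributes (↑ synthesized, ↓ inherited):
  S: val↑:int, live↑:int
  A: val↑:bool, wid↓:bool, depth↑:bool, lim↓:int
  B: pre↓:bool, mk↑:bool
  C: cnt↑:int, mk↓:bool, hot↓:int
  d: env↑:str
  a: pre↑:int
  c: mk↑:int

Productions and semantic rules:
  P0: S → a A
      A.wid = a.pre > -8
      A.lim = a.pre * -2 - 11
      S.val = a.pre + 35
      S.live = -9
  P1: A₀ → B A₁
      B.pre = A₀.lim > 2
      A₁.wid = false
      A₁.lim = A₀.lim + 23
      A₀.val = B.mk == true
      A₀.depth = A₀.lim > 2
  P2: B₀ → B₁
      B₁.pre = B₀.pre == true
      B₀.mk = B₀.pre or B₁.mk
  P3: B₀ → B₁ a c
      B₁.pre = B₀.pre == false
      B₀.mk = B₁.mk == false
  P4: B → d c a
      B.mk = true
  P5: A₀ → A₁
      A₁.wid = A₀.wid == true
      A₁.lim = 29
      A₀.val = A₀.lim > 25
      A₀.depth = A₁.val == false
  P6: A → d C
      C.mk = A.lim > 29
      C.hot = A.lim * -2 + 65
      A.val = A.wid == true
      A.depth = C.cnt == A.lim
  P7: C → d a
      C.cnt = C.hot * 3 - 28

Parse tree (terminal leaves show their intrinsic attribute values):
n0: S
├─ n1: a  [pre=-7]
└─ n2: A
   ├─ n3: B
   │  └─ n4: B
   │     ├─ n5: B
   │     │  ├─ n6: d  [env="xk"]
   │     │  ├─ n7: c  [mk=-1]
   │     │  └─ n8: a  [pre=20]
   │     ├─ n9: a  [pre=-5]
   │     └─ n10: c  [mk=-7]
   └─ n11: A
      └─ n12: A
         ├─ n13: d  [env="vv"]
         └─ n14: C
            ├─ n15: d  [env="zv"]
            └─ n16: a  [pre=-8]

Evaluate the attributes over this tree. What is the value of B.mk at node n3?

true

1. n1.pre = -7  [terminal]
2. n2.wid = true  [a.pre > -8]
3. n2.lim = 3  [a.pre * -2 - 11]
4. n3.pre = true  [A₀.lim > 2]
5. n4.pre = true  [B₀.pre == true]
6. n5.pre = false  [B₀.pre == false]
7. n6.env = "xk"  [terminal]
8. n7.mk = -1  [terminal]
9. n8.pre = 20  [terminal]
10. n5.mk = true  [true]
11. n9.pre = -5  [terminal]
12. n10.mk = -7  [terminal]
13. n4.mk = false  [B₁.mk == false]
14. n3.mk = true  [B₀.pre or B₁.mk]
15. n11.wid = false  [false]
16. n11.lim = 26  [A₀.lim + 23]
17. n12.wid = false  [A₀.wid == true]
18. n12.lim = 29  [29]
19. n13.env = "vv"  [terminal]
20. n14.mk = false  [A.lim > 29]
21. n14.hot = 7  [A.lim * -2 + 65]
22. n15.env = "zv"  [terminal]
23. n16.pre = -8  [terminal]
24. n14.cnt = -7  [C.hot * 3 - 28]
25. n12.val = false  [A.wid == true]
26. n12.depth = false  [C.cnt == A.lim]
27. n11.val = true  [A₀.lim > 25]
28. n11.depth = true  [A₁.val == false]
29. n2.val = true  [B.mk == true]
30. n2.depth = true  [A₀.lim > 2]
31. n0.val = 28  [a.pre + 35]
32. n0.live = -9  [-9]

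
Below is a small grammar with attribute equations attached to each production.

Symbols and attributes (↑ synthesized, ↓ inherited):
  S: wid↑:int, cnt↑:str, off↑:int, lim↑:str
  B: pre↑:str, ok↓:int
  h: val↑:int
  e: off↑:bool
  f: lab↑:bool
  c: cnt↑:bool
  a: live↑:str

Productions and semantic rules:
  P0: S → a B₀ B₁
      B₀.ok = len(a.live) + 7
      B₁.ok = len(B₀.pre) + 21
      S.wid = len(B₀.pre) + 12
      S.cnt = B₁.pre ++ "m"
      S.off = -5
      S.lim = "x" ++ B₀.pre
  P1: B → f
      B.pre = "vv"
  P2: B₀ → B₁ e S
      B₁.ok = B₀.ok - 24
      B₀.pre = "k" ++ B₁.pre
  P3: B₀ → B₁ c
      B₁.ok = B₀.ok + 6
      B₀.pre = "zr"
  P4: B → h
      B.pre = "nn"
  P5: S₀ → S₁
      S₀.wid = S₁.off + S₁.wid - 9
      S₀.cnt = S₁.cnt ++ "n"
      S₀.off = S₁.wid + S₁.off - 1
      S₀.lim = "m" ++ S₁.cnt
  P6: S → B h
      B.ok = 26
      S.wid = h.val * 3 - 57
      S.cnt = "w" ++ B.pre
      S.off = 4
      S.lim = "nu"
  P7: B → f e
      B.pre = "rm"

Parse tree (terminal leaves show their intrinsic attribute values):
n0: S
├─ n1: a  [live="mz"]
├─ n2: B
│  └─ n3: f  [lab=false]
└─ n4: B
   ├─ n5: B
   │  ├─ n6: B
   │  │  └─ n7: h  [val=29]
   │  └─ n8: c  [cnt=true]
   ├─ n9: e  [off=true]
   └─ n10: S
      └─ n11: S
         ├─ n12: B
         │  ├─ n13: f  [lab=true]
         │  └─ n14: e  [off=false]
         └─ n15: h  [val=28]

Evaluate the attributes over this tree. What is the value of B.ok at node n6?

1. n1.live = "mz"  [terminal]
2. n2.ok = 9  [len(a.live) + 7]
3. n3.lab = false  [terminal]
4. n2.pre = "vv"  ["vv"]
5. n4.ok = 23  [len(B₀.pre) + 21]
6. n5.ok = -1  [B₀.ok - 24]
7. n6.ok = 5  [B₀.ok + 6]
8. n7.val = 29  [terminal]
9. n6.pre = "nn"  ["nn"]
10. n8.cnt = true  [terminal]
11. n5.pre = "zr"  ["zr"]
12. n9.off = true  [terminal]
13. n12.ok = 26  [26]
14. n13.lab = true  [terminal]
15. n14.off = false  [terminal]
16. n12.pre = "rm"  ["rm"]
17. n15.val = 28  [terminal]
18. n11.wid = 27  [h.val * 3 - 57]
19. n11.cnt = "wrm"  ["w" ++ B.pre]
20. n11.off = 4  [4]
21. n11.lim = "nu"  ["nu"]
22. n10.wid = 22  [S₁.off + S₁.wid - 9]
23. n10.cnt = "wrmn"  [S₁.cnt ++ "n"]
24. n10.off = 30  [S₁.wid + S₁.off - 1]
25. n10.lim = "mwrm"  ["m" ++ S₁.cnt]
26. n4.pre = "kzr"  ["k" ++ B₁.pre]
27. n0.wid = 14  [len(B₀.pre) + 12]
28. n0.cnt = "kzrm"  [B₁.pre ++ "m"]
29. n0.off = -5  [-5]
30. n0.lim = "xvv"  ["x" ++ B₀.pre]

5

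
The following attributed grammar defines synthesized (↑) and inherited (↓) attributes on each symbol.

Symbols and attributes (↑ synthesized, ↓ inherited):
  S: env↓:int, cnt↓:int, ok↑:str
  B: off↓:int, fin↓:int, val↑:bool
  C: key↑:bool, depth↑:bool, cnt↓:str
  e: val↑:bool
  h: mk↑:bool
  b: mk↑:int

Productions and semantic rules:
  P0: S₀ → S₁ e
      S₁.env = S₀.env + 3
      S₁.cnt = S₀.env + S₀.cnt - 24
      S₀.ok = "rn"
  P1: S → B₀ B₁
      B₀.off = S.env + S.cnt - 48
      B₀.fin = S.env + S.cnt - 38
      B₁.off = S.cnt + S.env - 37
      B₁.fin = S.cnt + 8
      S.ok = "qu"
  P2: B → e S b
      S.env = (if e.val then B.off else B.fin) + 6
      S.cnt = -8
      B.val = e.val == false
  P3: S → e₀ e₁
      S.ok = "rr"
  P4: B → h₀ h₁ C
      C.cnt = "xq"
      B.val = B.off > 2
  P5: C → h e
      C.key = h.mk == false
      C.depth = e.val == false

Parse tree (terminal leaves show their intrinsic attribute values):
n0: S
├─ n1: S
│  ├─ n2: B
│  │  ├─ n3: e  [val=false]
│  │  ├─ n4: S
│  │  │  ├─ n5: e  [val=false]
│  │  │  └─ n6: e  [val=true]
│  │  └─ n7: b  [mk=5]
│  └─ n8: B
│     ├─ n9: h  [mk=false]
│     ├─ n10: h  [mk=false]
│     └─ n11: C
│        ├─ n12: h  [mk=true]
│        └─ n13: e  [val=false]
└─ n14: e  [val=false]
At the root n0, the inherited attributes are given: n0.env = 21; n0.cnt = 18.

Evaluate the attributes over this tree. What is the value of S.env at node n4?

7

1. n0.env = 21  [given at root]
2. n0.cnt = 18  [given at root]
3. n1.env = 24  [S₀.env + 3]
4. n1.cnt = 15  [S₀.env + S₀.cnt - 24]
5. n2.off = -9  [S.env + S.cnt - 48]
6. n2.fin = 1  [S.env + S.cnt - 38]
7. n3.val = false  [terminal]
8. n4.env = 7  [(if e.val then B.off else B.fin) + 6]
9. n4.cnt = -8  [-8]
10. n5.val = false  [terminal]
11. n6.val = true  [terminal]
12. n4.ok = "rr"  ["rr"]
13. n7.mk = 5  [terminal]
14. n2.val = true  [e.val == false]
15. n8.off = 2  [S.cnt + S.env - 37]
16. n8.fin = 23  [S.cnt + 8]
17. n9.mk = false  [terminal]
18. n10.mk = false  [terminal]
19. n11.cnt = "xq"  ["xq"]
20. n12.mk = true  [terminal]
21. n13.val = false  [terminal]
22. n11.key = false  [h.mk == false]
23. n11.depth = true  [e.val == false]
24. n8.val = false  [B.off > 2]
25. n1.ok = "qu"  ["qu"]
26. n14.val = false  [terminal]
27. n0.ok = "rn"  ["rn"]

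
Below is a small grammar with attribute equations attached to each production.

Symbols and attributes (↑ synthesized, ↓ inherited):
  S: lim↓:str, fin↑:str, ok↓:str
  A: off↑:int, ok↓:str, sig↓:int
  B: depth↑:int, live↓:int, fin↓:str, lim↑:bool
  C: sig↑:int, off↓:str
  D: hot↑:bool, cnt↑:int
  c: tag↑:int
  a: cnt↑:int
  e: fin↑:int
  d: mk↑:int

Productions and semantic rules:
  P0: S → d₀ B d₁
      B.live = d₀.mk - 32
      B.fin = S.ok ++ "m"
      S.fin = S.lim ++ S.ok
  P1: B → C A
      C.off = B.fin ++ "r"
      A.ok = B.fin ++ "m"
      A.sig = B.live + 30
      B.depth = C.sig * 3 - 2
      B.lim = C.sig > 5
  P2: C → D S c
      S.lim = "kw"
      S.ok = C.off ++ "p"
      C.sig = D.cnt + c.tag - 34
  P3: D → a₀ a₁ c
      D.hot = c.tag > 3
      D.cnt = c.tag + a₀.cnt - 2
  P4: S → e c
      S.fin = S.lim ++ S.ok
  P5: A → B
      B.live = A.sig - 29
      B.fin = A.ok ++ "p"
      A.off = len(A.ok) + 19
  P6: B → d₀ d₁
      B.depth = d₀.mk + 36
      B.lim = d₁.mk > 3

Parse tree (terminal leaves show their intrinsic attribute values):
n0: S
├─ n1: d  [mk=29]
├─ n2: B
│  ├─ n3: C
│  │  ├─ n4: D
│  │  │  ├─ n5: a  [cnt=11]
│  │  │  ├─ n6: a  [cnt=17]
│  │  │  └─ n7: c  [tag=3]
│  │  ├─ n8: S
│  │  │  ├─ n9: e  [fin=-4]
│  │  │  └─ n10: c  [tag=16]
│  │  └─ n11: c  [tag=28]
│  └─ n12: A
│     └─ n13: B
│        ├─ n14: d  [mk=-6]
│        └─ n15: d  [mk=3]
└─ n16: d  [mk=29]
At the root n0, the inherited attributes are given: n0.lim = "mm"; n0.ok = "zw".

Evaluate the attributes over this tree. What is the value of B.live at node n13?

1. n0.lim = "mm"  [given at root]
2. n0.ok = "zw"  [given at root]
3. n1.mk = 29  [terminal]
4. n2.live = -3  [d₀.mk - 32]
5. n2.fin = "zwm"  [S.ok ++ "m"]
6. n3.off = "zwmr"  [B.fin ++ "r"]
7. n5.cnt = 11  [terminal]
8. n6.cnt = 17  [terminal]
9. n7.tag = 3  [terminal]
10. n4.hot = false  [c.tag > 3]
11. n4.cnt = 12  [c.tag + a₀.cnt - 2]
12. n8.lim = "kw"  ["kw"]
13. n8.ok = "zwmrp"  [C.off ++ "p"]
14. n9.fin = -4  [terminal]
15. n10.tag = 16  [terminal]
16. n8.fin = "kwzwmrp"  [S.lim ++ S.ok]
17. n11.tag = 28  [terminal]
18. n3.sig = 6  [D.cnt + c.tag - 34]
19. n12.ok = "zwmm"  [B.fin ++ "m"]
20. n12.sig = 27  [B.live + 30]
21. n13.live = -2  [A.sig - 29]
22. n13.fin = "zwmmp"  [A.ok ++ "p"]
23. n14.mk = -6  [terminal]
24. n15.mk = 3  [terminal]
25. n13.depth = 30  [d₀.mk + 36]
26. n13.lim = false  [d₁.mk > 3]
27. n12.off = 23  [len(A.ok) + 19]
28. n2.depth = 16  [C.sig * 3 - 2]
29. n2.lim = true  [C.sig > 5]
30. n16.mk = 29  [terminal]
31. n0.fin = "mmzw"  [S.lim ++ S.ok]

-2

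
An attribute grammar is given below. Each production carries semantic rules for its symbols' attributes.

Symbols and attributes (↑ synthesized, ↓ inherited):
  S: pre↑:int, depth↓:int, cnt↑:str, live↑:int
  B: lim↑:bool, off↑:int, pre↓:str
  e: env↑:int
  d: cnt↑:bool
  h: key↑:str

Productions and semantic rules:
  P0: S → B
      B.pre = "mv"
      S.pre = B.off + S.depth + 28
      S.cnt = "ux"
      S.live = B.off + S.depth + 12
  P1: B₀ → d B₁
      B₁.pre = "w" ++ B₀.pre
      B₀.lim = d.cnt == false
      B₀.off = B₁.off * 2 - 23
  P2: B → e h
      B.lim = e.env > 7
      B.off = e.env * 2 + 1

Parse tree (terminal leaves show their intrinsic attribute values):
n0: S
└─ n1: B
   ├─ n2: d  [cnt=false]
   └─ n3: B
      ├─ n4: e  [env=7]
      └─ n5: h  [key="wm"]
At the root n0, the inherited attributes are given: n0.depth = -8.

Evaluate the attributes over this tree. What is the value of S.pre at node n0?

1. n0.depth = -8  [given at root]
2. n1.pre = "mv"  ["mv"]
3. n2.cnt = false  [terminal]
4. n3.pre = "wmv"  ["w" ++ B₀.pre]
5. n4.env = 7  [terminal]
6. n5.key = "wm"  [terminal]
7. n3.lim = false  [e.env > 7]
8. n3.off = 15  [e.env * 2 + 1]
9. n1.lim = true  [d.cnt == false]
10. n1.off = 7  [B₁.off * 2 - 23]
11. n0.pre = 27  [B.off + S.depth + 28]
12. n0.cnt = "ux"  ["ux"]
13. n0.live = 11  [B.off + S.depth + 12]

27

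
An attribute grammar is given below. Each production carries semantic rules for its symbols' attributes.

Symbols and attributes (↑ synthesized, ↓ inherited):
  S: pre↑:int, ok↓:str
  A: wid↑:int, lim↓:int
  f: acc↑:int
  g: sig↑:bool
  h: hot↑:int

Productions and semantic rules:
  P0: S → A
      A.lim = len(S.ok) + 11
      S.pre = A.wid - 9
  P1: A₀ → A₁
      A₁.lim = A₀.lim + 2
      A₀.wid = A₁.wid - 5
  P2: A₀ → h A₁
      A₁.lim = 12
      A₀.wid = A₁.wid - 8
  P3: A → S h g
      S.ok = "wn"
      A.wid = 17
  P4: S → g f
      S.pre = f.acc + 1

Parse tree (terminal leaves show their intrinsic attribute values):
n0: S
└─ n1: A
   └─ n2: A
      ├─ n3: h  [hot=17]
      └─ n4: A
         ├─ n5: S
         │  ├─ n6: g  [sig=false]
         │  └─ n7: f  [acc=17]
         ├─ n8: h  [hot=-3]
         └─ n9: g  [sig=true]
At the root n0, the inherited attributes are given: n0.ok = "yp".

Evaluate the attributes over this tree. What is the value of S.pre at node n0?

1. n0.ok = "yp"  [given at root]
2. n1.lim = 13  [len(S.ok) + 11]
3. n2.lim = 15  [A₀.lim + 2]
4. n3.hot = 17  [terminal]
5. n4.lim = 12  [12]
6. n5.ok = "wn"  ["wn"]
7. n6.sig = false  [terminal]
8. n7.acc = 17  [terminal]
9. n5.pre = 18  [f.acc + 1]
10. n8.hot = -3  [terminal]
11. n9.sig = true  [terminal]
12. n4.wid = 17  [17]
13. n2.wid = 9  [A₁.wid - 8]
14. n1.wid = 4  [A₁.wid - 5]
15. n0.pre = -5  [A.wid - 9]

-5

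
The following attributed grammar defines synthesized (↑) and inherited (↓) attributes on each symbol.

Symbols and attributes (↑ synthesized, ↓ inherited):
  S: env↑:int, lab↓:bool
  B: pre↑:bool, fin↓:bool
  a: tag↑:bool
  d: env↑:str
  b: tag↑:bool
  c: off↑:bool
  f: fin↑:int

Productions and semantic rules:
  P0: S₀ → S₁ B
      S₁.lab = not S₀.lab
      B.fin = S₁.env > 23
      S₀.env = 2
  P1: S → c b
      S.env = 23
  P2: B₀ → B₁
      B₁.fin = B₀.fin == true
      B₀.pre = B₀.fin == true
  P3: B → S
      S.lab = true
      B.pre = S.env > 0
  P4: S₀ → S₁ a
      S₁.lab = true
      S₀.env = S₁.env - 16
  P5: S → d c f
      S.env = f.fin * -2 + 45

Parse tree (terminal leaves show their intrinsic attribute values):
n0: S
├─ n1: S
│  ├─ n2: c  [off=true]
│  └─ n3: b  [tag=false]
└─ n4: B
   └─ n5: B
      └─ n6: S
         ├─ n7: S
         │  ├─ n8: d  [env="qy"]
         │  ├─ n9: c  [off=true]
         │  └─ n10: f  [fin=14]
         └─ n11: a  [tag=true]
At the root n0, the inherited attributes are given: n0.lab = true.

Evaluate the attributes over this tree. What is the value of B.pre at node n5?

true

1. n0.lab = true  [given at root]
2. n1.lab = false  [not S₀.lab]
3. n2.off = true  [terminal]
4. n3.tag = false  [terminal]
5. n1.env = 23  [23]
6. n4.fin = false  [S₁.env > 23]
7. n5.fin = false  [B₀.fin == true]
8. n6.lab = true  [true]
9. n7.lab = true  [true]
10. n8.env = "qy"  [terminal]
11. n9.off = true  [terminal]
12. n10.fin = 14  [terminal]
13. n7.env = 17  [f.fin * -2 + 45]
14. n11.tag = true  [terminal]
15. n6.env = 1  [S₁.env - 16]
16. n5.pre = true  [S.env > 0]
17. n4.pre = false  [B₀.fin == true]
18. n0.env = 2  [2]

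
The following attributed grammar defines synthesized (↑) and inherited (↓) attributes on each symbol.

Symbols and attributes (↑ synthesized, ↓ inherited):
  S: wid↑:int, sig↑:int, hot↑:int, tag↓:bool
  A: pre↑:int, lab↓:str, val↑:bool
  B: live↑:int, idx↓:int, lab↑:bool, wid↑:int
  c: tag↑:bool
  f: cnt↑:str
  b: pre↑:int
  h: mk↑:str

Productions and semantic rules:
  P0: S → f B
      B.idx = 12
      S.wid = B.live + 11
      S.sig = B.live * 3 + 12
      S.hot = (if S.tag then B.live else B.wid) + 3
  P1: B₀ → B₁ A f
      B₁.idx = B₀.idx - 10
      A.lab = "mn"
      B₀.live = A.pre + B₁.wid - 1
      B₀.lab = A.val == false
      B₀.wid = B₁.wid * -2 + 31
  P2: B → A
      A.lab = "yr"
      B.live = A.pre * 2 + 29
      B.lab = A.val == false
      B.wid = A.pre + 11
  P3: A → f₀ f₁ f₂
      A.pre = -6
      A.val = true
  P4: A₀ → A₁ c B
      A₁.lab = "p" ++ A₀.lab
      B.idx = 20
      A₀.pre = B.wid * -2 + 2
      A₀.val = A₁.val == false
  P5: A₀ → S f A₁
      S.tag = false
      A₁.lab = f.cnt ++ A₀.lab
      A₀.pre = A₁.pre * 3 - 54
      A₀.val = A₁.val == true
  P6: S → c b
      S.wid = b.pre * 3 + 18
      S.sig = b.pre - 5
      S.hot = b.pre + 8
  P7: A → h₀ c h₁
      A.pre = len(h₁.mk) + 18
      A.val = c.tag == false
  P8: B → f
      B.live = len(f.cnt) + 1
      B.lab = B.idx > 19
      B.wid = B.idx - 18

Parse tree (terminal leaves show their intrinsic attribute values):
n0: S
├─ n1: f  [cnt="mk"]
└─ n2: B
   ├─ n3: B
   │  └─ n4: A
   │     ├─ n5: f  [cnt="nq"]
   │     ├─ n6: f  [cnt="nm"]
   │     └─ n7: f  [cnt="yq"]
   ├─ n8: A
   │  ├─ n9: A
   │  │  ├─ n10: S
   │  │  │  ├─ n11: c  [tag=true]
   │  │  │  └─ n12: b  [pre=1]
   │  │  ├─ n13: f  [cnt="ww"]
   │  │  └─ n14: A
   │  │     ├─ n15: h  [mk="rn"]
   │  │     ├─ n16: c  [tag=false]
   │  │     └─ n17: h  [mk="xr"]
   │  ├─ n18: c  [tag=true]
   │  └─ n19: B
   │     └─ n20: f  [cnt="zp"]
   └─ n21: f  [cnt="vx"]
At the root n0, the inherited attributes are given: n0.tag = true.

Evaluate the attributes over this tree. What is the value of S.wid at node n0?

1. n0.tag = true  [given at root]
2. n1.cnt = "mk"  [terminal]
3. n2.idx = 12  [12]
4. n3.idx = 2  [B₀.idx - 10]
5. n4.lab = "yr"  ["yr"]
6. n5.cnt = "nq"  [terminal]
7. n6.cnt = "nm"  [terminal]
8. n7.cnt = "yq"  [terminal]
9. n4.pre = -6  [-6]
10. n4.val = true  [true]
11. n3.live = 17  [A.pre * 2 + 29]
12. n3.lab = false  [A.val == false]
13. n3.wid = 5  [A.pre + 11]
14. n8.lab = "mn"  ["mn"]
15. n9.lab = "pmn"  ["p" ++ A₀.lab]
16. n10.tag = false  [false]
17. n11.tag = true  [terminal]
18. n12.pre = 1  [terminal]
19. n10.wid = 21  [b.pre * 3 + 18]
20. n10.sig = -4  [b.pre - 5]
21. n10.hot = 9  [b.pre + 8]
22. n13.cnt = "ww"  [terminal]
23. n14.lab = "wwpmn"  [f.cnt ++ A₀.lab]
24. n15.mk = "rn"  [terminal]
25. n16.tag = false  [terminal]
26. n17.mk = "xr"  [terminal]
27. n14.pre = 20  [len(h₁.mk) + 18]
28. n14.val = true  [c.tag == false]
29. n9.pre = 6  [A₁.pre * 3 - 54]
30. n9.val = true  [A₁.val == true]
31. n18.tag = true  [terminal]
32. n19.idx = 20  [20]
33. n20.cnt = "zp"  [terminal]
34. n19.live = 3  [len(f.cnt) + 1]
35. n19.lab = true  [B.idx > 19]
36. n19.wid = 2  [B.idx - 18]
37. n8.pre = -2  [B.wid * -2 + 2]
38. n8.val = false  [A₁.val == false]
39. n21.cnt = "vx"  [terminal]
40. n2.live = 2  [A.pre + B₁.wid - 1]
41. n2.lab = true  [A.val == false]
42. n2.wid = 21  [B₁.wid * -2 + 31]
43. n0.wid = 13  [B.live + 11]
44. n0.sig = 18  [B.live * 3 + 12]
45. n0.hot = 5  [(if S.tag then B.live else B.wid) + 3]

13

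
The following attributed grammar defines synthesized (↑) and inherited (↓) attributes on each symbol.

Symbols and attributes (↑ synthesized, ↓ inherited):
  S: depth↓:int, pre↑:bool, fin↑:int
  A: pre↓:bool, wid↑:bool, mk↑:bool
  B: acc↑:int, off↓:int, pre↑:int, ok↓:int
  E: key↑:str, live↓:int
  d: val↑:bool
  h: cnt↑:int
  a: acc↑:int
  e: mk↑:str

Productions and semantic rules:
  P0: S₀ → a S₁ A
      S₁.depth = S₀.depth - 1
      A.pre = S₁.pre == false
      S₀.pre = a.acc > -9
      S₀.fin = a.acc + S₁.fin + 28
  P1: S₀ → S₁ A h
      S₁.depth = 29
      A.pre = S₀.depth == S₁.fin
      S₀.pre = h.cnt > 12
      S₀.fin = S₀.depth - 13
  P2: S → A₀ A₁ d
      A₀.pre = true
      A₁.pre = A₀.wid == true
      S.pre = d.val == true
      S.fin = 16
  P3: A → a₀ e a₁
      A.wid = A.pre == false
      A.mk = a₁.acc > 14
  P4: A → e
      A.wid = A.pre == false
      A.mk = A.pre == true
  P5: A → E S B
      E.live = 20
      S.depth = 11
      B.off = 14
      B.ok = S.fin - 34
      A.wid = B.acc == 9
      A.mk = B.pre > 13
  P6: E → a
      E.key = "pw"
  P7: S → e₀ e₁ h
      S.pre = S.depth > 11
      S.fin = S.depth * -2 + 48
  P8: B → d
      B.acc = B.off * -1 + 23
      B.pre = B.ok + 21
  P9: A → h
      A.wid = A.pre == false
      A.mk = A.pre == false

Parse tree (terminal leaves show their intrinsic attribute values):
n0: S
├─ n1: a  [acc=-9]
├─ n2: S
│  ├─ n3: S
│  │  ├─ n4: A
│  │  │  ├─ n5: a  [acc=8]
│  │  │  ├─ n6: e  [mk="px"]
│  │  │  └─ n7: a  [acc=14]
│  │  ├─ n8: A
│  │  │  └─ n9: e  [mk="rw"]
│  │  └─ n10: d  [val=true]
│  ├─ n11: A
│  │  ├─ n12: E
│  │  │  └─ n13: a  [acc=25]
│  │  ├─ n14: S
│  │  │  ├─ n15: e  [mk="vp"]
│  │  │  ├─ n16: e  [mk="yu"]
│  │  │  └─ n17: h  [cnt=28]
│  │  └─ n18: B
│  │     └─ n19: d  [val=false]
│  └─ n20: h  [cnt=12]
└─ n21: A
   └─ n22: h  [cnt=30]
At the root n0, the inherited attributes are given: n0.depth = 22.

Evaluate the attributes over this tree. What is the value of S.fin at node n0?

27

1. n0.depth = 22  [given at root]
2. n1.acc = -9  [terminal]
3. n2.depth = 21  [S₀.depth - 1]
4. n3.depth = 29  [29]
5. n4.pre = true  [true]
6. n5.acc = 8  [terminal]
7. n6.mk = "px"  [terminal]
8. n7.acc = 14  [terminal]
9. n4.wid = false  [A.pre == false]
10. n4.mk = false  [a₁.acc > 14]
11. n8.pre = false  [A₀.wid == true]
12. n9.mk = "rw"  [terminal]
13. n8.wid = true  [A.pre == false]
14. n8.mk = false  [A.pre == true]
15. n10.val = true  [terminal]
16. n3.pre = true  [d.val == true]
17. n3.fin = 16  [16]
18. n11.pre = false  [S₀.depth == S₁.fin]
19. n12.live = 20  [20]
20. n13.acc = 25  [terminal]
21. n12.key = "pw"  ["pw"]
22. n14.depth = 11  [11]
23. n15.mk = "vp"  [terminal]
24. n16.mk = "yu"  [terminal]
25. n17.cnt = 28  [terminal]
26. n14.pre = false  [S.depth > 11]
27. n14.fin = 26  [S.depth * -2 + 48]
28. n18.off = 14  [14]
29. n18.ok = -8  [S.fin - 34]
30. n19.val = false  [terminal]
31. n18.acc = 9  [B.off * -1 + 23]
32. n18.pre = 13  [B.ok + 21]
33. n11.wid = true  [B.acc == 9]
34. n11.mk = false  [B.pre > 13]
35. n20.cnt = 12  [terminal]
36. n2.pre = false  [h.cnt > 12]
37. n2.fin = 8  [S₀.depth - 13]
38. n21.pre = true  [S₁.pre == false]
39. n22.cnt = 30  [terminal]
40. n21.wid = false  [A.pre == false]
41. n21.mk = false  [A.pre == false]
42. n0.pre = false  [a.acc > -9]
43. n0.fin = 27  [a.acc + S₁.fin + 28]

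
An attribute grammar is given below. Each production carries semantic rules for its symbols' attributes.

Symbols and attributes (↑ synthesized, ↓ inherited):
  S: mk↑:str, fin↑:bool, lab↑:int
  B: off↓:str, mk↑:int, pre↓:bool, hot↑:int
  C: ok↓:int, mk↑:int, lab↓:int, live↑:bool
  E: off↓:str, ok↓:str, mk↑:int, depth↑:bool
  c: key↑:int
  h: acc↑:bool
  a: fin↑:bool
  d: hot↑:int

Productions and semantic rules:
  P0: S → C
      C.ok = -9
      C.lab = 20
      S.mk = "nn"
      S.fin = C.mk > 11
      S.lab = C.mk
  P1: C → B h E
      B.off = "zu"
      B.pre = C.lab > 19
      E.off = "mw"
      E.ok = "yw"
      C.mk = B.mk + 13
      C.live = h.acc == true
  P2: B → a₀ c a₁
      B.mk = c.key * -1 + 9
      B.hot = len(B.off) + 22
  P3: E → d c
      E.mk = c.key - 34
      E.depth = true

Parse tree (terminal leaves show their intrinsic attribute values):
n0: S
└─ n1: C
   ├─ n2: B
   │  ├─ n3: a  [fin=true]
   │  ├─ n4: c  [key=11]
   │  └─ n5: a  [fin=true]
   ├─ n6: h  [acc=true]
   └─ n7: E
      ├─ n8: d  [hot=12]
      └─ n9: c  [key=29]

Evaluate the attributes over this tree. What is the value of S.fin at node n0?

false

1. n1.ok = -9  [-9]
2. n1.lab = 20  [20]
3. n2.off = "zu"  ["zu"]
4. n2.pre = true  [C.lab > 19]
5. n3.fin = true  [terminal]
6. n4.key = 11  [terminal]
7. n5.fin = true  [terminal]
8. n2.mk = -2  [c.key * -1 + 9]
9. n2.hot = 24  [len(B.off) + 22]
10. n6.acc = true  [terminal]
11. n7.off = "mw"  ["mw"]
12. n7.ok = "yw"  ["yw"]
13. n8.hot = 12  [terminal]
14. n9.key = 29  [terminal]
15. n7.mk = -5  [c.key - 34]
16. n7.depth = true  [true]
17. n1.mk = 11  [B.mk + 13]
18. n1.live = true  [h.acc == true]
19. n0.mk = "nn"  ["nn"]
20. n0.fin = false  [C.mk > 11]
21. n0.lab = 11  [C.mk]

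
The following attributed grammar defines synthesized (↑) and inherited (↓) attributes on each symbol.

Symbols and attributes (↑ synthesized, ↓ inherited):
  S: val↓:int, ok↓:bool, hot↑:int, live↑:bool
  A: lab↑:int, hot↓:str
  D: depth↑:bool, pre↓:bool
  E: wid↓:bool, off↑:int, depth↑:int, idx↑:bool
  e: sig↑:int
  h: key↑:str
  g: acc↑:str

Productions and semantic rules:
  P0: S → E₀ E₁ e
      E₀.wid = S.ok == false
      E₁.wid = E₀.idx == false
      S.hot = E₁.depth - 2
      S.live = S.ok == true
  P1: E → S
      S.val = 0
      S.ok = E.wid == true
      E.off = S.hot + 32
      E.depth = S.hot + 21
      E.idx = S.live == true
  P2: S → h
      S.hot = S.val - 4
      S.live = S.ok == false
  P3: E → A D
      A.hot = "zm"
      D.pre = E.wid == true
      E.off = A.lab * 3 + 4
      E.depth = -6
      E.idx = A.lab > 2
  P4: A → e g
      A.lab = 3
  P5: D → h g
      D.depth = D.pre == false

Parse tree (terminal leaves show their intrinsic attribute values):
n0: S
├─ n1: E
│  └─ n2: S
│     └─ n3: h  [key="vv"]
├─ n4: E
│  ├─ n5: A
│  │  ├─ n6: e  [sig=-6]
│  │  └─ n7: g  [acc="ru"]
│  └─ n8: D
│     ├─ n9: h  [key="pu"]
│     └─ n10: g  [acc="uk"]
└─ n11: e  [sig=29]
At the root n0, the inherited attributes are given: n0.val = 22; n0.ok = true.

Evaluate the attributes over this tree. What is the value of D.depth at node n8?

1. n0.val = 22  [given at root]
2. n0.ok = true  [given at root]
3. n1.wid = false  [S.ok == false]
4. n2.val = 0  [0]
5. n2.ok = false  [E.wid == true]
6. n3.key = "vv"  [terminal]
7. n2.hot = -4  [S.val - 4]
8. n2.live = true  [S.ok == false]
9. n1.off = 28  [S.hot + 32]
10. n1.depth = 17  [S.hot + 21]
11. n1.idx = true  [S.live == true]
12. n4.wid = false  [E₀.idx == false]
13. n5.hot = "zm"  ["zm"]
14. n6.sig = -6  [terminal]
15. n7.acc = "ru"  [terminal]
16. n5.lab = 3  [3]
17. n8.pre = false  [E.wid == true]
18. n9.key = "pu"  [terminal]
19. n10.acc = "uk"  [terminal]
20. n8.depth = true  [D.pre == false]
21. n4.off = 13  [A.lab * 3 + 4]
22. n4.depth = -6  [-6]
23. n4.idx = true  [A.lab > 2]
24. n11.sig = 29  [terminal]
25. n0.hot = -8  [E₁.depth - 2]
26. n0.live = true  [S.ok == true]

true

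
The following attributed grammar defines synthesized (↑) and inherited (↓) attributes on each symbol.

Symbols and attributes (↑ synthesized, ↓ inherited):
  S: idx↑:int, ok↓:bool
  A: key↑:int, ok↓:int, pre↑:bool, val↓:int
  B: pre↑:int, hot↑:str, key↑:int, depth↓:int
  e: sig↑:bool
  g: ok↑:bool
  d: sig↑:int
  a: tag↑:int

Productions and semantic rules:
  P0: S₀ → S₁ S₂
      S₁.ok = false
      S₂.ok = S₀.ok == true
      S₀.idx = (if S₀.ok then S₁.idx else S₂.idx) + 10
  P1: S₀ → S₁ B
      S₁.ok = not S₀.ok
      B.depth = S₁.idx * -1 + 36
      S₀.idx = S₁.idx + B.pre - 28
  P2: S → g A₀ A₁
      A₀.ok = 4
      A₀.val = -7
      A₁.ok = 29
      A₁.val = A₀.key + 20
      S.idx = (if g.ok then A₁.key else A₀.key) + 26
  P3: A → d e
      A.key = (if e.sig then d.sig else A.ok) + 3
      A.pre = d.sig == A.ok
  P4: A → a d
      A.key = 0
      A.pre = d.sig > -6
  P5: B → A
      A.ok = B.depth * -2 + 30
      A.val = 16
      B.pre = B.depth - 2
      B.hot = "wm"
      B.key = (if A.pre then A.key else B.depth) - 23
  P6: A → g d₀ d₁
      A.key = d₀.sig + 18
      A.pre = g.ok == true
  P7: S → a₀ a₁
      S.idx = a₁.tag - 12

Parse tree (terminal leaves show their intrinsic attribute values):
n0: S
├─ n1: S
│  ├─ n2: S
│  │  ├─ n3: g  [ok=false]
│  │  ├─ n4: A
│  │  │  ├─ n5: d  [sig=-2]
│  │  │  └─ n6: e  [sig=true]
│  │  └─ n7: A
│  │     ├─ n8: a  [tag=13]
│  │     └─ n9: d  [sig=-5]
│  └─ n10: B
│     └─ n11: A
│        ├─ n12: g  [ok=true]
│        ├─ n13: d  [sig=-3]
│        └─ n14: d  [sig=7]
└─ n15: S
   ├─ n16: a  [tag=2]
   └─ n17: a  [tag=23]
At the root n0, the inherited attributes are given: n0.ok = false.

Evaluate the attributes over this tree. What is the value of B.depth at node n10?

9

1. n0.ok = false  [given at root]
2. n1.ok = false  [false]
3. n2.ok = true  [not S₀.ok]
4. n3.ok = false  [terminal]
5. n4.ok = 4  [4]
6. n4.val = -7  [-7]
7. n5.sig = -2  [terminal]
8. n6.sig = true  [terminal]
9. n4.key = 1  [(if e.sig then d.sig else A.ok) + 3]
10. n4.pre = false  [d.sig == A.ok]
11. n7.ok = 29  [29]
12. n7.val = 21  [A₀.key + 20]
13. n8.tag = 13  [terminal]
14. n9.sig = -5  [terminal]
15. n7.key = 0  [0]
16. n7.pre = true  [d.sig > -6]
17. n2.idx = 27  [(if g.ok then A₁.key else A₀.key) + 26]
18. n10.depth = 9  [S₁.idx * -1 + 36]
19. n11.ok = 12  [B.depth * -2 + 30]
20. n11.val = 16  [16]
21. n12.ok = true  [terminal]
22. n13.sig = -3  [terminal]
23. n14.sig = 7  [terminal]
24. n11.key = 15  [d₀.sig + 18]
25. n11.pre = true  [g.ok == true]
26. n10.pre = 7  [B.depth - 2]
27. n10.hot = "wm"  ["wm"]
28. n10.key = -8  [(if A.pre then A.key else B.depth) - 23]
29. n1.idx = 6  [S₁.idx + B.pre - 28]
30. n15.ok = false  [S₀.ok == true]
31. n16.tag = 2  [terminal]
32. n17.tag = 23  [terminal]
33. n15.idx = 11  [a₁.tag - 12]
34. n0.idx = 21  [(if S₀.ok then S₁.idx else S₂.idx) + 10]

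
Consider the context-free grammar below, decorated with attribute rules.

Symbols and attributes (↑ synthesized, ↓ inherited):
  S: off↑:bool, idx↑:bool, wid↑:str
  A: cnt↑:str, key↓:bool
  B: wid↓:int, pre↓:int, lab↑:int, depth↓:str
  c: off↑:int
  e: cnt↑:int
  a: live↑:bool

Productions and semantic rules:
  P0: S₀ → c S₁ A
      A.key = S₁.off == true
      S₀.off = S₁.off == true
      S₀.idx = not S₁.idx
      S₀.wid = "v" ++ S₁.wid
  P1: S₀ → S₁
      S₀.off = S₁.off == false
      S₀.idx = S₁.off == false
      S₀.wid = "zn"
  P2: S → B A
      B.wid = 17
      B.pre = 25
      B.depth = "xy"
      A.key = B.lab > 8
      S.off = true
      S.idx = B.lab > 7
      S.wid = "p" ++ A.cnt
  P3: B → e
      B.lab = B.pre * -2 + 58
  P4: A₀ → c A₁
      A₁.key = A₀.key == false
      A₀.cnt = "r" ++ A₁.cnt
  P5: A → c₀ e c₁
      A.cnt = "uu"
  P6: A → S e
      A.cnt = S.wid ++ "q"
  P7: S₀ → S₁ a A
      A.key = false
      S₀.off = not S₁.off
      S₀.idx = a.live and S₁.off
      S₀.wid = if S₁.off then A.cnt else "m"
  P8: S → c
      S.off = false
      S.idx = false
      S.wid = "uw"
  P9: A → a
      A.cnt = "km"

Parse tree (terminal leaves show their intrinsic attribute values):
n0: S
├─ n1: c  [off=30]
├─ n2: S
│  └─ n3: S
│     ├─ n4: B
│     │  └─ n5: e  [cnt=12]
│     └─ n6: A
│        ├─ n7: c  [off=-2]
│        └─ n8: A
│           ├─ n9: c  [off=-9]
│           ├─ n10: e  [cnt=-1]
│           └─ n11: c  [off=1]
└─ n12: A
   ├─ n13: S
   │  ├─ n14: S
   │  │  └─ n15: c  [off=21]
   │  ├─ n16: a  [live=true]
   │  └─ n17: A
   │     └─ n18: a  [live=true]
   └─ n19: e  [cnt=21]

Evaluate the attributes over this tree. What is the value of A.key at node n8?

true

1. n1.off = 30  [terminal]
2. n4.wid = 17  [17]
3. n4.pre = 25  [25]
4. n4.depth = "xy"  ["xy"]
5. n5.cnt = 12  [terminal]
6. n4.lab = 8  [B.pre * -2 + 58]
7. n6.key = false  [B.lab > 8]
8. n7.off = -2  [terminal]
9. n8.key = true  [A₀.key == false]
10. n9.off = -9  [terminal]
11. n10.cnt = -1  [terminal]
12. n11.off = 1  [terminal]
13. n8.cnt = "uu"  ["uu"]
14. n6.cnt = "ruu"  ["r" ++ A₁.cnt]
15. n3.off = true  [true]
16. n3.idx = true  [B.lab > 7]
17. n3.wid = "pruu"  ["p" ++ A.cnt]
18. n2.off = false  [S₁.off == false]
19. n2.idx = false  [S₁.off == false]
20. n2.wid = "zn"  ["zn"]
21. n12.key = false  [S₁.off == true]
22. n15.off = 21  [terminal]
23. n14.off = false  [false]
24. n14.idx = false  [false]
25. n14.wid = "uw"  ["uw"]
26. n16.live = true  [terminal]
27. n17.key = false  [false]
28. n18.live = true  [terminal]
29. n17.cnt = "km"  ["km"]
30. n13.off = true  [not S₁.off]
31. n13.idx = false  [a.live and S₁.off]
32. n13.wid = "m"  [if S₁.off then A.cnt else "m"]
33. n19.cnt = 21  [terminal]
34. n12.cnt = "mq"  [S.wid ++ "q"]
35. n0.off = false  [S₁.off == true]
36. n0.idx = true  [not S₁.idx]
37. n0.wid = "vzn"  ["v" ++ S₁.wid]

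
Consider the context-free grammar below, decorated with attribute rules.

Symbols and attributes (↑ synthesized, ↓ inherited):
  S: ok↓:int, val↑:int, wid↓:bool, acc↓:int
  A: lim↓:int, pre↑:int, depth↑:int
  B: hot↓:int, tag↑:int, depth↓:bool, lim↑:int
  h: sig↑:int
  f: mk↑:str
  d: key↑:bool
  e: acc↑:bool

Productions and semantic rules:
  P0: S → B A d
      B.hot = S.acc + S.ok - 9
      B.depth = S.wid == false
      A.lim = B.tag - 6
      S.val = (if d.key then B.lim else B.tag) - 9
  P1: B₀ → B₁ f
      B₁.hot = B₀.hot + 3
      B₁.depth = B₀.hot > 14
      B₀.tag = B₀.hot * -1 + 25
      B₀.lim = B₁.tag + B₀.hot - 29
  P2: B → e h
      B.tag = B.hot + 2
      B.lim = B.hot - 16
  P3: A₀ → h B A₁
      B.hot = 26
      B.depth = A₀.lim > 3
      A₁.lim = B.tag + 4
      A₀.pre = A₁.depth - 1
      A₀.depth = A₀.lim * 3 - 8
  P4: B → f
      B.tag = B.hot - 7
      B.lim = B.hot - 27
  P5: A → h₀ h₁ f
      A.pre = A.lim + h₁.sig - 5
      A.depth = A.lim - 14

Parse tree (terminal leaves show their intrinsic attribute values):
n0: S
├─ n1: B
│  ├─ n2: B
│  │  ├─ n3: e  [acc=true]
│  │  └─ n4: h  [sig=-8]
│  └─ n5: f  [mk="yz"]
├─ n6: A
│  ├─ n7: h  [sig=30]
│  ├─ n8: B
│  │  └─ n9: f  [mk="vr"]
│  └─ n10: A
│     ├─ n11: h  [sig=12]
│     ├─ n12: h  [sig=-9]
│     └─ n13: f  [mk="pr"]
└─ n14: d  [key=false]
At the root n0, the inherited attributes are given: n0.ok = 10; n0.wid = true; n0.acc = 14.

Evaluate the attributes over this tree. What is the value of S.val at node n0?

1

1. n0.ok = 10  [given at root]
2. n0.wid = true  [given at root]
3. n0.acc = 14  [given at root]
4. n1.hot = 15  [S.acc + S.ok - 9]
5. n1.depth = false  [S.wid == false]
6. n2.hot = 18  [B₀.hot + 3]
7. n2.depth = true  [B₀.hot > 14]
8. n3.acc = true  [terminal]
9. n4.sig = -8  [terminal]
10. n2.tag = 20  [B.hot + 2]
11. n2.lim = 2  [B.hot - 16]
12. n5.mk = "yz"  [terminal]
13. n1.tag = 10  [B₀.hot * -1 + 25]
14. n1.lim = 6  [B₁.tag + B₀.hot - 29]
15. n6.lim = 4  [B.tag - 6]
16. n7.sig = 30  [terminal]
17. n8.hot = 26  [26]
18. n8.depth = true  [A₀.lim > 3]
19. n9.mk = "vr"  [terminal]
20. n8.tag = 19  [B.hot - 7]
21. n8.lim = -1  [B.hot - 27]
22. n10.lim = 23  [B.tag + 4]
23. n11.sig = 12  [terminal]
24. n12.sig = -9  [terminal]
25. n13.mk = "pr"  [terminal]
26. n10.pre = 9  [A.lim + h₁.sig - 5]
27. n10.depth = 9  [A.lim - 14]
28. n6.pre = 8  [A₁.depth - 1]
29. n6.depth = 4  [A₀.lim * 3 - 8]
30. n14.key = false  [terminal]
31. n0.val = 1  [(if d.key then B.lim else B.tag) - 9]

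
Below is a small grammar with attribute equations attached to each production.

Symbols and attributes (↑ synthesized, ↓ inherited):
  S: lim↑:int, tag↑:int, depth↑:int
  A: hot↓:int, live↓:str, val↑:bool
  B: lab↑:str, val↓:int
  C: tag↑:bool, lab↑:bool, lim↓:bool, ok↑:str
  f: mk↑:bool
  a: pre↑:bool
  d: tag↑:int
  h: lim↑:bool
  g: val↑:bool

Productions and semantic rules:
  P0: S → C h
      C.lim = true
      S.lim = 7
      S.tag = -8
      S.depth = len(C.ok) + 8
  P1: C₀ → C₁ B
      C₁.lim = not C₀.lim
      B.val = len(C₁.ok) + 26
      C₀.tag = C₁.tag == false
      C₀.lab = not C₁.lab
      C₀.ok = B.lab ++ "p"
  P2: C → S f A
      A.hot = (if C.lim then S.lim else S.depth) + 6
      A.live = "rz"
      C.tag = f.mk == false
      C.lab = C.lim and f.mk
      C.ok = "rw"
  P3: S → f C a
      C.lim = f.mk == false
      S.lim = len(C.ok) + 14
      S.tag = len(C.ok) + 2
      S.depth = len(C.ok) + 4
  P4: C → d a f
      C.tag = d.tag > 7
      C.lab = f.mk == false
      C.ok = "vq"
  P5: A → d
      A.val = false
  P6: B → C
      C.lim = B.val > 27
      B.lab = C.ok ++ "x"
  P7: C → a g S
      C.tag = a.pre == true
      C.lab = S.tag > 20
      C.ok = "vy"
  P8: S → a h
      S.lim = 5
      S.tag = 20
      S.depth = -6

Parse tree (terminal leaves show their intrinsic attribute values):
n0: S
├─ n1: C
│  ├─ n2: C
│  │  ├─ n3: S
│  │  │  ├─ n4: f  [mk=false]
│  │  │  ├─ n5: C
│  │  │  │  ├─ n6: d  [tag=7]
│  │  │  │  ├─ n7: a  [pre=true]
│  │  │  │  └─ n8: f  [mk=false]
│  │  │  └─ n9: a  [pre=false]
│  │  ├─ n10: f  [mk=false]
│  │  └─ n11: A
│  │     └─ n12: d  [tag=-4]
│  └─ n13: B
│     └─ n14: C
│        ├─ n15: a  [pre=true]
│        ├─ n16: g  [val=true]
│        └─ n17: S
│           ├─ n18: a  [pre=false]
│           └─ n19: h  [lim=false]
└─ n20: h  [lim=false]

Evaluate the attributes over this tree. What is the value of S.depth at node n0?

12

1. n1.lim = true  [true]
2. n2.lim = false  [not C₀.lim]
3. n4.mk = false  [terminal]
4. n5.lim = true  [f.mk == false]
5. n6.tag = 7  [terminal]
6. n7.pre = true  [terminal]
7. n8.mk = false  [terminal]
8. n5.tag = false  [d.tag > 7]
9. n5.lab = true  [f.mk == false]
10. n5.ok = "vq"  ["vq"]
11. n9.pre = false  [terminal]
12. n3.lim = 16  [len(C.ok) + 14]
13. n3.tag = 4  [len(C.ok) + 2]
14. n3.depth = 6  [len(C.ok) + 4]
15. n10.mk = false  [terminal]
16. n11.hot = 12  [(if C.lim then S.lim else S.depth) + 6]
17. n11.live = "rz"  ["rz"]
18. n12.tag = -4  [terminal]
19. n11.val = false  [false]
20. n2.tag = true  [f.mk == false]
21. n2.lab = false  [C.lim and f.mk]
22. n2.ok = "rw"  ["rw"]
23. n13.val = 28  [len(C₁.ok) + 26]
24. n14.lim = true  [B.val > 27]
25. n15.pre = true  [terminal]
26. n16.val = true  [terminal]
27. n18.pre = false  [terminal]
28. n19.lim = false  [terminal]
29. n17.lim = 5  [5]
30. n17.tag = 20  [20]
31. n17.depth = -6  [-6]
32. n14.tag = true  [a.pre == true]
33. n14.lab = false  [S.tag > 20]
34. n14.ok = "vy"  ["vy"]
35. n13.lab = "vyx"  [C.ok ++ "x"]
36. n1.tag = false  [C₁.tag == false]
37. n1.lab = true  [not C₁.lab]
38. n1.ok = "vyxp"  [B.lab ++ "p"]
39. n20.lim = false  [terminal]
40. n0.lim = 7  [7]
41. n0.tag = -8  [-8]
42. n0.depth = 12  [len(C.ok) + 8]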